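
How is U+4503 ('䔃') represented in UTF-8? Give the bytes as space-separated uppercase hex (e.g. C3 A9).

E4 94 83

U+4503 = 0x4503 = 17667 decimal. In range U+0800–U+FFFF → 3-byte form: 1110xxxx 10xxxxxx 10xxxxxx.
Binary (16 bits): 0100010100000011.
Split 4+6+6: 0100 | 010100 | 000011.
Byte 1: 11100100 = 0xE4.
Byte 2: 10010100 = 0x94.
Byte 3: 10000011 = 0x83.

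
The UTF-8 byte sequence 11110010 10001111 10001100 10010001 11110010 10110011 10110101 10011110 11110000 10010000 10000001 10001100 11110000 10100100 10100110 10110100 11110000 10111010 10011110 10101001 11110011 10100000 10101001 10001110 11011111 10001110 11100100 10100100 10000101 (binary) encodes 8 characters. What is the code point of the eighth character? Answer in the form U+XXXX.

U+4905

Offset 0: leading byte 0xF2 = 11110010 → 4-byte char #1 = F2 8F 8C 91.
Offset 4: leading byte 0xF2 = 11110010 → 4-byte char #2 = F2 B3 B5 9E.
Offset 8: leading byte 0xF0 = 11110000 → 4-byte char #3 = F0 90 81 8C.
Offset 12: leading byte 0xF0 = 11110000 → 4-byte char #4 = F0 A4 A6 B4.
Offset 16: leading byte 0xF0 = 11110000 → 4-byte char #5 = F0 BA 9E A9.
Offset 20: leading byte 0xF3 = 11110011 → 4-byte char #6 = F3 A0 A9 8E.
Offset 24: leading byte 0xDF = 11011111 → 2-byte char #7 = DF 8E.
Offset 26: leading byte 0xE4 = 11100100 → 3-byte char #8 = E4 A4 85.
Leading byte 0xE4 = 11100100 matches 1110xxxx → 3-byte sequence.
Byte 1: 0xE4 = 11100100, payload 0100 (4 bits).
Byte 2: 0xA4 = 10100100 (10xxxxxx ✓), payload 100100.
Byte 3: 0x85 = 10000101 (10xxxxxx ✓), payload 000101.
Concatenate: 0100100100000101 = 0x4905 (16 bits → U+4905).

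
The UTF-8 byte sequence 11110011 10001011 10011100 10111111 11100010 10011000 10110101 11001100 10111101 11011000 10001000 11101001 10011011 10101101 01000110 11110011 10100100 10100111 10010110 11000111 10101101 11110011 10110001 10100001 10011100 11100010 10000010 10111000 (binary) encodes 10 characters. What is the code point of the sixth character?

Offset 0: leading byte 0xF3 = 11110011 → 4-byte char #1 = F3 8B 9C BF.
Offset 4: leading byte 0xE2 = 11100010 → 3-byte char #2 = E2 98 B5.
Offset 7: leading byte 0xCC = 11001100 → 2-byte char #3 = CC BD.
Offset 9: leading byte 0xD8 = 11011000 → 2-byte char #4 = D8 88.
Offset 11: leading byte 0xE9 = 11101001 → 3-byte char #5 = E9 9B AD.
Offset 14: leading byte 0x46 = 01000110 → 1-byte char #6 = 46.
Leading byte 0x46 = 01000110 matches 0xxxxxxx → 1-byte sequence.
Byte 1: 0x46 = 01000110, payload 1000110 (7 bits).
Concatenate: 1000110 = 0x46 (7 bits → U+0046).

U+0046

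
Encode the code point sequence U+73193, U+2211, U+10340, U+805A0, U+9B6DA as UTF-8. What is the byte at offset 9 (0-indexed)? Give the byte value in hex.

U+73193 → 4-byte form F1 B3 86 93 at offsets 0–3.
U+2211 → 3-byte form E2 88 91 at offsets 4–6.
U+10340 → 4-byte form F0 90 8D 80 at offsets 7–10.
Offset 9 falls in char 3's range; it's byte 3 of F0 90 8D 80 = 0x8D.

0x8D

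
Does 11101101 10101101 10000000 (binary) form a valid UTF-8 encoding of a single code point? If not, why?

Structurally a 3-byte sequence; payload = 0xDB40.
But 0xDB40 is in U+D800–U+DFFF, the surrogate range. Surrogates are not Unicode scalar values and are forbidden in UTF-8.

invalid (encodes a surrogate (U+D800–U+DFFF))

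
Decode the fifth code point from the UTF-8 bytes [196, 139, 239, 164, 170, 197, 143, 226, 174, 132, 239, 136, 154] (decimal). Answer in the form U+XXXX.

U+F21A

Offset 0: leading byte 0xC4 = 11000100 → 2-byte char #1 = C4 8B.
Offset 2: leading byte 0xEF = 11101111 → 3-byte char #2 = EF A4 AA.
Offset 5: leading byte 0xC5 = 11000101 → 2-byte char #3 = C5 8F.
Offset 7: leading byte 0xE2 = 11100010 → 3-byte char #4 = E2 AE 84.
Offset 10: leading byte 0xEF = 11101111 → 3-byte char #5 = EF 88 9A.
Leading byte 0xEF = 11101111 matches 1110xxxx → 3-byte sequence.
Byte 1: 0xEF = 11101111, payload 1111 (4 bits).
Byte 2: 0x88 = 10001000 (10xxxxxx ✓), payload 001000.
Byte 3: 0x9A = 10011010 (10xxxxxx ✓), payload 011010.
Concatenate: 1111001000011010 = 0xF21A (16 bits → U+F21A).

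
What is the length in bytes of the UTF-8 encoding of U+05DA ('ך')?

2

U+05DA = 0x5DA. UTF-8 uses 1 byte below 0x80, 2 below 0x800, 3 below 0x10000, 4 up to 0x10FFFF. 0x5DA is in U+0080–U+07FF → 2 bytes.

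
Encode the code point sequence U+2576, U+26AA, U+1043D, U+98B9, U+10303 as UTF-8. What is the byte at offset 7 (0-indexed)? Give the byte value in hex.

U+2576 → 3-byte form E2 95 B6 at offsets 0–2.
U+26AA → 3-byte form E2 9A AA at offsets 3–5.
U+1043D → 4-byte form F0 90 90 BD at offsets 6–9.
Offset 7 falls in char 3's range; it's byte 2 of F0 90 90 BD = 0x90.

0x90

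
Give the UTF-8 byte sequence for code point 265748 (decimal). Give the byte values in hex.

U+40E14 = 0x40E14 = 265748 decimal. In range U+10000–U+10FFFF → 4-byte form: 11110xxx 10xxxxxx 10xxxxxx 10xxxxxx.
Binary (21 bits): 001000000111000010100.
Split 3+6+6+6: 001 | 000000 | 111000 | 010100.
Byte 1: 11110001 = 0xF1.
Byte 2: 10000000 = 0x80.
Byte 3: 10111000 = 0xB8.
Byte 4: 10010100 = 0x94.

F1 80 B8 94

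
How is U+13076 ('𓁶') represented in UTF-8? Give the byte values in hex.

F0 93 81 B6

U+13076 = 0x13076 = 77942 decimal. In range U+10000–U+10FFFF → 4-byte form: 11110xxx 10xxxxxx 10xxxxxx 10xxxxxx.
Binary (21 bits): 000010011000001110110.
Split 3+6+6+6: 000 | 010011 | 000001 | 110110.
Byte 1: 11110000 = 0xF0.
Byte 2: 10010011 = 0x93.
Byte 3: 10000001 = 0x81.
Byte 4: 10110110 = 0xB6.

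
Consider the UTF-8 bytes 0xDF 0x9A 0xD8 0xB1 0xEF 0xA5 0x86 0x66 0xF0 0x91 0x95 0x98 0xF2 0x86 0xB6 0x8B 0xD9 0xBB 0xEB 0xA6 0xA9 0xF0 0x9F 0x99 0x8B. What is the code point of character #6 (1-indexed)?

Offset 0: leading byte 0xDF = 11011111 → 2-byte char #1 = DF 9A.
Offset 2: leading byte 0xD8 = 11011000 → 2-byte char #2 = D8 B1.
Offset 4: leading byte 0xEF = 11101111 → 3-byte char #3 = EF A5 86.
Offset 7: leading byte 0x66 = 01100110 → 1-byte char #4 = 66.
Offset 8: leading byte 0xF0 = 11110000 → 4-byte char #5 = F0 91 95 98.
Offset 12: leading byte 0xF2 = 11110010 → 4-byte char #6 = F2 86 B6 8B.
Leading byte 0xF2 = 11110010 matches 11110xxx → 4-byte sequence.
Byte 1: 0xF2 = 11110010, payload 010 (3 bits).
Byte 2: 0x86 = 10000110 (10xxxxxx ✓), payload 000110.
Byte 3: 0xB6 = 10110110 (10xxxxxx ✓), payload 110110.
Byte 4: 0x8B = 10001011 (10xxxxxx ✓), payload 001011.
Concatenate: 010000110110110001011 = 0x86D8B (21 bits → U+86D8B).

U+86D8B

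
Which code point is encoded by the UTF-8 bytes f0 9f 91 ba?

U+1F47A

Leading byte 0xF0 = 11110000 matches 11110xxx → 4-byte sequence.
Byte 1: 0xF0 = 11110000, payload 000 (3 bits).
Byte 2: 0x9F = 10011111 (10xxxxxx ✓), payload 011111.
Byte 3: 0x91 = 10010001 (10xxxxxx ✓), payload 010001.
Byte 4: 0xBA = 10111010 (10xxxxxx ✓), payload 111010.
Concatenate: 000011111010001111010 = 0x1F47A (21 bits → U+1F47A).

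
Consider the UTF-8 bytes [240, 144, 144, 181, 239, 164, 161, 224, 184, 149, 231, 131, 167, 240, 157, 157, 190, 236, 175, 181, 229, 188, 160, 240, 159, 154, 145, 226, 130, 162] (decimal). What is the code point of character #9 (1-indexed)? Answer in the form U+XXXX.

Offset 0: leading byte 0xF0 = 11110000 → 4-byte char #1 = F0 90 90 B5.
Offset 4: leading byte 0xEF = 11101111 → 3-byte char #2 = EF A4 A1.
Offset 7: leading byte 0xE0 = 11100000 → 3-byte char #3 = E0 B8 95.
Offset 10: leading byte 0xE7 = 11100111 → 3-byte char #4 = E7 83 A7.
Offset 13: leading byte 0xF0 = 11110000 → 4-byte char #5 = F0 9D 9D BE.
Offset 17: leading byte 0xEC = 11101100 → 3-byte char #6 = EC AF B5.
Offset 20: leading byte 0xE5 = 11100101 → 3-byte char #7 = E5 BC A0.
Offset 23: leading byte 0xF0 = 11110000 → 4-byte char #8 = F0 9F 9A 91.
Offset 27: leading byte 0xE2 = 11100010 → 3-byte char #9 = E2 82 A2.
Leading byte 0xE2 = 11100010 matches 1110xxxx → 3-byte sequence.
Byte 1: 0xE2 = 11100010, payload 0010 (4 bits).
Byte 2: 0x82 = 10000010 (10xxxxxx ✓), payload 000010.
Byte 3: 0xA2 = 10100010 (10xxxxxx ✓), payload 100010.
Concatenate: 0010000010100010 = 0x20A2 (16 bits → U+20A2).

U+20A2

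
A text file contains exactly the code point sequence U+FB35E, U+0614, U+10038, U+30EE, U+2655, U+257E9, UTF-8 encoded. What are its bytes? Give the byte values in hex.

U+FB35E: 4-byte form → F3 BB 8D 9E.
U+0614: 2-byte form → D8 94.
U+10038: 4-byte form → F0 90 80 B8.
U+30EE: 3-byte form → E3 83 AE.
U+2655: 3-byte form → E2 99 95.
U+257E9: 4-byte form → F0 A5 9F A9.
Concatenated (20 bytes): F3 BB 8D 9E D8 94 F0 90 80 B8 E3 83 AE E2 99 95 F0 A5 9F A9.

F3 BB 8D 9E D8 94 F0 90 80 B8 E3 83 AE E2 99 95 F0 A5 9F A9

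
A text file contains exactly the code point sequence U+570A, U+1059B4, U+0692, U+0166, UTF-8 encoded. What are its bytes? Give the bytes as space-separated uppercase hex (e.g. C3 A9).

U+570A: 3-byte form → E5 9C 8A.
U+1059B4: 4-byte form → F4 85 A6 B4.
U+0692: 2-byte form → DA 92.
U+0166: 2-byte form → C5 A6.
Concatenated (11 bytes): E5 9C 8A F4 85 A6 B4 DA 92 C5 A6.

E5 9C 8A F4 85 A6 B4 DA 92 C5 A6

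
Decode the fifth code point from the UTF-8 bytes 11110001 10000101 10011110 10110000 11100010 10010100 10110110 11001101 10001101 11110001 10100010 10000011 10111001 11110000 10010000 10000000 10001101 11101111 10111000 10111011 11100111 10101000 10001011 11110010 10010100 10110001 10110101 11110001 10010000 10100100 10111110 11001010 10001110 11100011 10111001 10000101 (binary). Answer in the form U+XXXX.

Offset 0: leading byte 0xF1 = 11110001 → 4-byte char #1 = F1 85 9E B0.
Offset 4: leading byte 0xE2 = 11100010 → 3-byte char #2 = E2 94 B6.
Offset 7: leading byte 0xCD = 11001101 → 2-byte char #3 = CD 8D.
Offset 9: leading byte 0xF1 = 11110001 → 4-byte char #4 = F1 A2 83 B9.
Offset 13: leading byte 0xF0 = 11110000 → 4-byte char #5 = F0 90 80 8D.
Leading byte 0xF0 = 11110000 matches 11110xxx → 4-byte sequence.
Byte 1: 0xF0 = 11110000, payload 000 (3 bits).
Byte 2: 0x90 = 10010000 (10xxxxxx ✓), payload 010000.
Byte 3: 0x80 = 10000000 (10xxxxxx ✓), payload 000000.
Byte 4: 0x8D = 10001101 (10xxxxxx ✓), payload 001101.
Concatenate: 000010000000000001101 = 0x1000D (21 bits → U+1000D).

U+1000D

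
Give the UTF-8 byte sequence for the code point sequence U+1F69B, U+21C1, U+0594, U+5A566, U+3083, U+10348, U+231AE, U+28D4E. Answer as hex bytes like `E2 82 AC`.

F0 9F 9A 9B E2 87 81 D6 94 F1 9A 95 A6 E3 82 83 F0 90 8D 88 F0 A3 86 AE F0 A8 B5 8E

U+1F69B: 4-byte form → F0 9F 9A 9B.
U+21C1: 3-byte form → E2 87 81.
U+0594: 2-byte form → D6 94.
U+5A566: 4-byte form → F1 9A 95 A6.
U+3083: 3-byte form → E3 82 83.
U+10348: 4-byte form → F0 90 8D 88.
U+231AE: 4-byte form → F0 A3 86 AE.
U+28D4E: 4-byte form → F0 A8 B5 8E.
Concatenated (28 bytes): F0 9F 9A 9B E2 87 81 D6 94 F1 9A 95 A6 E3 82 83 F0 90 8D 88 F0 A3 86 AE F0 A8 B5 8E.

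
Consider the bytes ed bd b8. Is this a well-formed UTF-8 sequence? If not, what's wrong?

Structurally a 3-byte sequence; payload = 0xDF78.
But 0xDF78 is in U+D800–U+DFFF, the surrogate range. Surrogates are not Unicode scalar values and are forbidden in UTF-8.

invalid (encodes a surrogate (U+D800–U+DFFF))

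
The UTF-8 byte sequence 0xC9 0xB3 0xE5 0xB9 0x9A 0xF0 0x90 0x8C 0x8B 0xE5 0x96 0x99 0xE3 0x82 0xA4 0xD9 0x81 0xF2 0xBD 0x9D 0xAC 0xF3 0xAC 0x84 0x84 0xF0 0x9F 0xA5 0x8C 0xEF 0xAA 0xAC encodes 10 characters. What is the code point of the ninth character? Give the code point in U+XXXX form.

Offset 0: leading byte 0xC9 = 11001001 → 2-byte char #1 = C9 B3.
Offset 2: leading byte 0xE5 = 11100101 → 3-byte char #2 = E5 B9 9A.
Offset 5: leading byte 0xF0 = 11110000 → 4-byte char #3 = F0 90 8C 8B.
Offset 9: leading byte 0xE5 = 11100101 → 3-byte char #4 = E5 96 99.
Offset 12: leading byte 0xE3 = 11100011 → 3-byte char #5 = E3 82 A4.
Offset 15: leading byte 0xD9 = 11011001 → 2-byte char #6 = D9 81.
Offset 17: leading byte 0xF2 = 11110010 → 4-byte char #7 = F2 BD 9D AC.
Offset 21: leading byte 0xF3 = 11110011 → 4-byte char #8 = F3 AC 84 84.
Offset 25: leading byte 0xF0 = 11110000 → 4-byte char #9 = F0 9F A5 8C.
Leading byte 0xF0 = 11110000 matches 11110xxx → 4-byte sequence.
Byte 1: 0xF0 = 11110000, payload 000 (3 bits).
Byte 2: 0x9F = 10011111 (10xxxxxx ✓), payload 011111.
Byte 3: 0xA5 = 10100101 (10xxxxxx ✓), payload 100101.
Byte 4: 0x8C = 10001100 (10xxxxxx ✓), payload 001100.
Concatenate: 000011111100101001100 = 0x1F94C (21 bits → U+1F94C).

U+1F94C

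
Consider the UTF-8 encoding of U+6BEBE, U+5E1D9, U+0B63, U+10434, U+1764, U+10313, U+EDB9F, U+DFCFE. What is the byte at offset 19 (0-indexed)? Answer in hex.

U+6BEBE → 4-byte form F1 AB BA BE at offsets 0–3.
U+5E1D9 → 4-byte form F1 9E 87 99 at offsets 4–7.
U+0B63 → 3-byte form E0 AD A3 at offsets 8–10.
U+10434 → 4-byte form F0 90 90 B4 at offsets 11–14.
U+1764 → 3-byte form E1 9D A4 at offsets 15–17.
U+10313 → 4-byte form F0 90 8C 93 at offsets 18–21.
Offset 19 falls in char 6's range; it's byte 2 of F0 90 8C 93 = 0x90.

0x90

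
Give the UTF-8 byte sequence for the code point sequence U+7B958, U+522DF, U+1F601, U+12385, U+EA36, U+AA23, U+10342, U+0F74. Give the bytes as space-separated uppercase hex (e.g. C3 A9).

F1 BB A5 98 F1 92 8B 9F F0 9F 98 81 F0 92 8E 85 EE A8 B6 EA A8 A3 F0 90 8D 82 E0 BD B4

U+7B958: 4-byte form → F1 BB A5 98.
U+522DF: 4-byte form → F1 92 8B 9F.
U+1F601: 4-byte form → F0 9F 98 81.
U+12385: 4-byte form → F0 92 8E 85.
U+EA36: 3-byte form → EE A8 B6.
U+AA23: 3-byte form → EA A8 A3.
U+10342: 4-byte form → F0 90 8D 82.
U+0F74: 3-byte form → E0 BD B4.
Concatenated (29 bytes): F1 BB A5 98 F1 92 8B 9F F0 9F 98 81 F0 92 8E 85 EE A8 B6 EA A8 A3 F0 90 8D 82 E0 BD B4.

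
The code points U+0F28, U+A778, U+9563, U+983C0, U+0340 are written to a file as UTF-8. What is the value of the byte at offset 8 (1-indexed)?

1-indexed offset 8 is 0-indexed offset 7.
U+0F28 → 3-byte form E0 BC A8 at offsets 0–2.
U+A778 → 3-byte form EA 9D B8 at offsets 3–5.
U+9563 → 3-byte form E9 95 A3 at offsets 6–8.
Offset 7 falls in char 3's range; it's byte 2 of E9 95 A3 = 0x95.

0x95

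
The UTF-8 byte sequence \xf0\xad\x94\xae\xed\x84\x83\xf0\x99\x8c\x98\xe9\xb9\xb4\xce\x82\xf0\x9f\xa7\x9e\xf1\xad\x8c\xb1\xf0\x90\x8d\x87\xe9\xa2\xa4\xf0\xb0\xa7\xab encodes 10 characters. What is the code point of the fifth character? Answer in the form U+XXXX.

Offset 0: leading byte 0xF0 = 11110000 → 4-byte char #1 = F0 AD 94 AE.
Offset 4: leading byte 0xED = 11101101 → 3-byte char #2 = ED 84 83.
Offset 7: leading byte 0xF0 = 11110000 → 4-byte char #3 = F0 99 8C 98.
Offset 11: leading byte 0xE9 = 11101001 → 3-byte char #4 = E9 B9 B4.
Offset 14: leading byte 0xCE = 11001110 → 2-byte char #5 = CE 82.
Leading byte 0xCE = 11001110 matches 110xxxxx → 2-byte sequence.
Byte 1: 0xCE = 11001110, payload 01110 (5 bits).
Byte 2: 0x82 = 10000010 (10xxxxxx ✓), payload 000010.
Concatenate: 01110000010 = 0x382 (11 bits → U+0382).

U+0382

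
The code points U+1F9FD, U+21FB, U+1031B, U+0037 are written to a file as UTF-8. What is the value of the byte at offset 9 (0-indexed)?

U+1F9FD → 4-byte form F0 9F A7 BD at offsets 0–3.
U+21FB → 3-byte form E2 87 BB at offsets 4–6.
U+1031B → 4-byte form F0 90 8C 9B at offsets 7–10.
Offset 9 falls in char 3's range; it's byte 3 of F0 90 8C 9B = 0x8C.

0x8C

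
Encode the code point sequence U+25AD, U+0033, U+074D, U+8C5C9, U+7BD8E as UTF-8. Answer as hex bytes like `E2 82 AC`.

U+25AD: 3-byte form → E2 96 AD.
U+0033: 1-byte form → 33.
U+074D: 2-byte form → DD 8D.
U+8C5C9: 4-byte form → F2 8C 97 89.
U+7BD8E: 4-byte form → F1 BB B6 8E.
Concatenated (14 bytes): E2 96 AD 33 DD 8D F2 8C 97 89 F1 BB B6 8E.

E2 96 AD 33 DD 8D F2 8C 97 89 F1 BB B6 8E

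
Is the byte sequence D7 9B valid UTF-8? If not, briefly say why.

Leading byte 0xD7 = 11010111 → 2-byte form.
Continuation bytes 0x9B=10011011 all match 10xxxxxx.
Decoded value 0x5DB is ≥ 0x80 (shortest form) and not a surrogate.

valid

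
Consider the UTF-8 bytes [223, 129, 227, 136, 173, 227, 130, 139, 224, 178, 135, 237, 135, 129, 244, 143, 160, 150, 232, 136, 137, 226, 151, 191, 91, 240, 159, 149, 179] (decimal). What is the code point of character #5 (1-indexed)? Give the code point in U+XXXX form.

Offset 0: leading byte 0xDF = 11011111 → 2-byte char #1 = DF 81.
Offset 2: leading byte 0xE3 = 11100011 → 3-byte char #2 = E3 88 AD.
Offset 5: leading byte 0xE3 = 11100011 → 3-byte char #3 = E3 82 8B.
Offset 8: leading byte 0xE0 = 11100000 → 3-byte char #4 = E0 B2 87.
Offset 11: leading byte 0xED = 11101101 → 3-byte char #5 = ED 87 81.
Leading byte 0xED = 11101101 matches 1110xxxx → 3-byte sequence.
Byte 1: 0xED = 11101101, payload 1101 (4 bits).
Byte 2: 0x87 = 10000111 (10xxxxxx ✓), payload 000111.
Byte 3: 0x81 = 10000001 (10xxxxxx ✓), payload 000001.
Concatenate: 1101000111000001 = 0xD1C1 (16 bits → U+D1C1).

U+D1C1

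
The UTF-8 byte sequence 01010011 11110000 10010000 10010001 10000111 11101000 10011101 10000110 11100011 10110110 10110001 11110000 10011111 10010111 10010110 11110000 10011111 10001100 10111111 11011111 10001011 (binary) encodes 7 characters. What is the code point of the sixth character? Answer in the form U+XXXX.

Offset 0: leading byte 0x53 = 01010011 → 1-byte char #1 = 53.
Offset 1: leading byte 0xF0 = 11110000 → 4-byte char #2 = F0 90 91 87.
Offset 5: leading byte 0xE8 = 11101000 → 3-byte char #3 = E8 9D 86.
Offset 8: leading byte 0xE3 = 11100011 → 3-byte char #4 = E3 B6 B1.
Offset 11: leading byte 0xF0 = 11110000 → 4-byte char #5 = F0 9F 97 96.
Offset 15: leading byte 0xF0 = 11110000 → 4-byte char #6 = F0 9F 8C BF.
Leading byte 0xF0 = 11110000 matches 11110xxx → 4-byte sequence.
Byte 1: 0xF0 = 11110000, payload 000 (3 bits).
Byte 2: 0x9F = 10011111 (10xxxxxx ✓), payload 011111.
Byte 3: 0x8C = 10001100 (10xxxxxx ✓), payload 001100.
Byte 4: 0xBF = 10111111 (10xxxxxx ✓), payload 111111.
Concatenate: 000011111001100111111 = 0x1F33F (21 bits → U+1F33F).

U+1F33F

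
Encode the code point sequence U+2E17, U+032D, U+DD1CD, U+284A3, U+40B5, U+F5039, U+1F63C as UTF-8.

U+2E17: 3-byte form → E2 B8 97.
U+032D: 2-byte form → CC AD.
U+DD1CD: 4-byte form → F3 9D 87 8D.
U+284A3: 4-byte form → F0 A8 92 A3.
U+40B5: 3-byte form → E4 82 B5.
U+F5039: 4-byte form → F3 B5 80 B9.
U+1F63C: 4-byte form → F0 9F 98 BC.
Concatenated (24 bytes): E2 B8 97 CC AD F3 9D 87 8D F0 A8 92 A3 E4 82 B5 F3 B5 80 B9 F0 9F 98 BC.

E2 B8 97 CC AD F3 9D 87 8D F0 A8 92 A3 E4 82 B5 F3 B5 80 B9 F0 9F 98 BC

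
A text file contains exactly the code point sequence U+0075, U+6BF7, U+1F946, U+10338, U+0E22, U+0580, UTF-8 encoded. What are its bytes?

U+0075: 1-byte form → 75.
U+6BF7: 3-byte form → E6 AF B7.
U+1F946: 4-byte form → F0 9F A5 86.
U+10338: 4-byte form → F0 90 8C B8.
U+0E22: 3-byte form → E0 B8 A2.
U+0580: 2-byte form → D6 80.
Concatenated (17 bytes): 75 E6 AF B7 F0 9F A5 86 F0 90 8C B8 E0 B8 A2 D6 80.

75 E6 AF B7 F0 9F A5 86 F0 90 8C B8 E0 B8 A2 D6 80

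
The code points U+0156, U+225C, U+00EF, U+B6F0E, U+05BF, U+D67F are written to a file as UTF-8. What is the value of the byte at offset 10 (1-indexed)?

1-indexed offset 10 is 0-indexed offset 9.
U+0156 → 2-byte form C5 96 at offsets 0–1.
U+225C → 3-byte form E2 89 9C at offsets 2–4.
U+00EF → 2-byte form C3 AF at offsets 5–6.
U+B6F0E → 4-byte form F2 B6 BC 8E at offsets 7–10.
Offset 9 falls in char 4's range; it's byte 3 of F2 B6 BC 8E = 0xBC.

0xBC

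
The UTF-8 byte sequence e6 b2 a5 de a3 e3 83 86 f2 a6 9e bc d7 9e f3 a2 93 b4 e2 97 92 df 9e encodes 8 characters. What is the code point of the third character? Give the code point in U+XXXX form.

Offset 0: leading byte 0xE6 = 11100110 → 3-byte char #1 = E6 B2 A5.
Offset 3: leading byte 0xDE = 11011110 → 2-byte char #2 = DE A3.
Offset 5: leading byte 0xE3 = 11100011 → 3-byte char #3 = E3 83 86.
Leading byte 0xE3 = 11100011 matches 1110xxxx → 3-byte sequence.
Byte 1: 0xE3 = 11100011, payload 0011 (4 bits).
Byte 2: 0x83 = 10000011 (10xxxxxx ✓), payload 000011.
Byte 3: 0x86 = 10000110 (10xxxxxx ✓), payload 000110.
Concatenate: 0011000011000110 = 0x30C6 (16 bits → U+30C6).

U+30C6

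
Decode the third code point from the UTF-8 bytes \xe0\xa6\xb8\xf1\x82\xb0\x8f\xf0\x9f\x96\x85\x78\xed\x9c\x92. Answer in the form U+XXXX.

Offset 0: leading byte 0xE0 = 11100000 → 3-byte char #1 = E0 A6 B8.
Offset 3: leading byte 0xF1 = 11110001 → 4-byte char #2 = F1 82 B0 8F.
Offset 7: leading byte 0xF0 = 11110000 → 4-byte char #3 = F0 9F 96 85.
Leading byte 0xF0 = 11110000 matches 11110xxx → 4-byte sequence.
Byte 1: 0xF0 = 11110000, payload 000 (3 bits).
Byte 2: 0x9F = 10011111 (10xxxxxx ✓), payload 011111.
Byte 3: 0x96 = 10010110 (10xxxxxx ✓), payload 010110.
Byte 4: 0x85 = 10000101 (10xxxxxx ✓), payload 000101.
Concatenate: 000011111010110000101 = 0x1F585 (21 bits → U+1F585).

U+1F585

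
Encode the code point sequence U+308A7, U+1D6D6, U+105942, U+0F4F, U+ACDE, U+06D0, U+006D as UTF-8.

U+308A7: 4-byte form → F0 B0 A2 A7.
U+1D6D6: 4-byte form → F0 9D 9B 96.
U+105942: 4-byte form → F4 85 A5 82.
U+0F4F: 3-byte form → E0 BD 8F.
U+ACDE: 3-byte form → EA B3 9E.
U+06D0: 2-byte form → DB 90.
U+006D: 1-byte form → 6D.
Concatenated (21 bytes): F0 B0 A2 A7 F0 9D 9B 96 F4 85 A5 82 E0 BD 8F EA B3 9E DB 90 6D.

F0 B0 A2 A7 F0 9D 9B 96 F4 85 A5 82 E0 BD 8F EA B3 9E DB 90 6D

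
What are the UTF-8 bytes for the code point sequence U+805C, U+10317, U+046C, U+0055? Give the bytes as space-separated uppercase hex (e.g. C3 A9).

E8 81 9C F0 90 8C 97 D1 AC 55

U+805C: 3-byte form → E8 81 9C.
U+10317: 4-byte form → F0 90 8C 97.
U+046C: 2-byte form → D1 AC.
U+0055: 1-byte form → 55.
Concatenated (10 bytes): E8 81 9C F0 90 8C 97 D1 AC 55.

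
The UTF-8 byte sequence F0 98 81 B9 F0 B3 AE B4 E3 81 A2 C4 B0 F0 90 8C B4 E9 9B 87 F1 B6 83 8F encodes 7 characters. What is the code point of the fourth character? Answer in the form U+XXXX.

Offset 0: leading byte 0xF0 = 11110000 → 4-byte char #1 = F0 98 81 B9.
Offset 4: leading byte 0xF0 = 11110000 → 4-byte char #2 = F0 B3 AE B4.
Offset 8: leading byte 0xE3 = 11100011 → 3-byte char #3 = E3 81 A2.
Offset 11: leading byte 0xC4 = 11000100 → 2-byte char #4 = C4 B0.
Leading byte 0xC4 = 11000100 matches 110xxxxx → 2-byte sequence.
Byte 1: 0xC4 = 11000100, payload 00100 (5 bits).
Byte 2: 0xB0 = 10110000 (10xxxxxx ✓), payload 110000.
Concatenate: 00100110000 = 0x130 (11 bits → U+0130).

U+0130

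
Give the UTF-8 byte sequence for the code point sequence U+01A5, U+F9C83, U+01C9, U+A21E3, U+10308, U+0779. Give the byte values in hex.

C6 A5 F3 B9 B2 83 C7 89 F2 A2 87 A3 F0 90 8C 88 DD B9

U+01A5: 2-byte form → C6 A5.
U+F9C83: 4-byte form → F3 B9 B2 83.
U+01C9: 2-byte form → C7 89.
U+A21E3: 4-byte form → F2 A2 87 A3.
U+10308: 4-byte form → F0 90 8C 88.
U+0779: 2-byte form → DD B9.
Concatenated (18 bytes): C6 A5 F3 B9 B2 83 C7 89 F2 A2 87 A3 F0 90 8C 88 DD B9.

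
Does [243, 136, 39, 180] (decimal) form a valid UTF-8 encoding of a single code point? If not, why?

Leading byte 0xF3 = 11110011 → 4-byte form.
Byte 3 is 0x27 = 00100111, which is not 10xxxxxx — expected a continuation byte.

invalid (non-continuation byte where continuation expected)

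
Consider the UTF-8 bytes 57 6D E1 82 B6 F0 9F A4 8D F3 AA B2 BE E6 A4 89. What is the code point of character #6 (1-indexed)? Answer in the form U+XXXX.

U+6909

Offset 0: leading byte 0x57 = 01010111 → 1-byte char #1 = 57.
Offset 1: leading byte 0x6D = 01101101 → 1-byte char #2 = 6D.
Offset 2: leading byte 0xE1 = 11100001 → 3-byte char #3 = E1 82 B6.
Offset 5: leading byte 0xF0 = 11110000 → 4-byte char #4 = F0 9F A4 8D.
Offset 9: leading byte 0xF3 = 11110011 → 4-byte char #5 = F3 AA B2 BE.
Offset 13: leading byte 0xE6 = 11100110 → 3-byte char #6 = E6 A4 89.
Leading byte 0xE6 = 11100110 matches 1110xxxx → 3-byte sequence.
Byte 1: 0xE6 = 11100110, payload 0110 (4 bits).
Byte 2: 0xA4 = 10100100 (10xxxxxx ✓), payload 100100.
Byte 3: 0x89 = 10001001 (10xxxxxx ✓), payload 001001.
Concatenate: 0110100100001001 = 0x6909 (16 bits → U+6909).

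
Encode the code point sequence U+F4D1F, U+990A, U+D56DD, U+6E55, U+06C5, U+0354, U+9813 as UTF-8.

F3 B4 B4 9F E9 A4 8A F3 95 9B 9D E6 B9 95 DB 85 CD 94 E9 A0 93

U+F4D1F: 4-byte form → F3 B4 B4 9F.
U+990A: 3-byte form → E9 A4 8A.
U+D56DD: 4-byte form → F3 95 9B 9D.
U+6E55: 3-byte form → E6 B9 95.
U+06C5: 2-byte form → DB 85.
U+0354: 2-byte form → CD 94.
U+9813: 3-byte form → E9 A0 93.
Concatenated (21 bytes): F3 B4 B4 9F E9 A4 8A F3 95 9B 9D E6 B9 95 DB 85 CD 94 E9 A0 93.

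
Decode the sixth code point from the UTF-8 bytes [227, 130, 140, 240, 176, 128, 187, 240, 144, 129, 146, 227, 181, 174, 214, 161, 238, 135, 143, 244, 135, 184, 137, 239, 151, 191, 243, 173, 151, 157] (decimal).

U+E1CF

Offset 0: leading byte 0xE3 = 11100011 → 3-byte char #1 = E3 82 8C.
Offset 3: leading byte 0xF0 = 11110000 → 4-byte char #2 = F0 B0 80 BB.
Offset 7: leading byte 0xF0 = 11110000 → 4-byte char #3 = F0 90 81 92.
Offset 11: leading byte 0xE3 = 11100011 → 3-byte char #4 = E3 B5 AE.
Offset 14: leading byte 0xD6 = 11010110 → 2-byte char #5 = D6 A1.
Offset 16: leading byte 0xEE = 11101110 → 3-byte char #6 = EE 87 8F.
Leading byte 0xEE = 11101110 matches 1110xxxx → 3-byte sequence.
Byte 1: 0xEE = 11101110, payload 1110 (4 bits).
Byte 2: 0x87 = 10000111 (10xxxxxx ✓), payload 000111.
Byte 3: 0x8F = 10001111 (10xxxxxx ✓), payload 001111.
Concatenate: 1110000111001111 = 0xE1CF (16 bits → U+E1CF).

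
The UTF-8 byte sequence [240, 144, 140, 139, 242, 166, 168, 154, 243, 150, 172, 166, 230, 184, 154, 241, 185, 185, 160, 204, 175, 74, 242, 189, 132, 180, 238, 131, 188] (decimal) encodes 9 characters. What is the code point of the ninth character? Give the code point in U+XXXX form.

U+E0FC

Offset 0: leading byte 0xF0 = 11110000 → 4-byte char #1 = F0 90 8C 8B.
Offset 4: leading byte 0xF2 = 11110010 → 4-byte char #2 = F2 A6 A8 9A.
Offset 8: leading byte 0xF3 = 11110011 → 4-byte char #3 = F3 96 AC A6.
Offset 12: leading byte 0xE6 = 11100110 → 3-byte char #4 = E6 B8 9A.
Offset 15: leading byte 0xF1 = 11110001 → 4-byte char #5 = F1 B9 B9 A0.
Offset 19: leading byte 0xCC = 11001100 → 2-byte char #6 = CC AF.
Offset 21: leading byte 0x4A = 01001010 → 1-byte char #7 = 4A.
Offset 22: leading byte 0xF2 = 11110010 → 4-byte char #8 = F2 BD 84 B4.
Offset 26: leading byte 0xEE = 11101110 → 3-byte char #9 = EE 83 BC.
Leading byte 0xEE = 11101110 matches 1110xxxx → 3-byte sequence.
Byte 1: 0xEE = 11101110, payload 1110 (4 bits).
Byte 2: 0x83 = 10000011 (10xxxxxx ✓), payload 000011.
Byte 3: 0xBC = 10111100 (10xxxxxx ✓), payload 111100.
Concatenate: 1110000011111100 = 0xE0FC (16 bits → U+E0FC).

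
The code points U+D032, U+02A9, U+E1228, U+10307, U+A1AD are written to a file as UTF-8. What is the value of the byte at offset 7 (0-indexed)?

U+D032 → 3-byte form ED 80 B2 at offsets 0–2.
U+02A9 → 2-byte form CA A9 at offsets 3–4.
U+E1228 → 4-byte form F3 A1 88 A8 at offsets 5–8.
Offset 7 falls in char 3's range; it's byte 3 of F3 A1 88 A8 = 0x88.

0x88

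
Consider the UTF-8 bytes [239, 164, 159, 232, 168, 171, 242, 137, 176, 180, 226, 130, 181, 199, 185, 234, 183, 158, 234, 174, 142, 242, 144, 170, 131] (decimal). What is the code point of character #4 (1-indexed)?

U+20B5

Offset 0: leading byte 0xEF = 11101111 → 3-byte char #1 = EF A4 9F.
Offset 3: leading byte 0xE8 = 11101000 → 3-byte char #2 = E8 A8 AB.
Offset 6: leading byte 0xF2 = 11110010 → 4-byte char #3 = F2 89 B0 B4.
Offset 10: leading byte 0xE2 = 11100010 → 3-byte char #4 = E2 82 B5.
Leading byte 0xE2 = 11100010 matches 1110xxxx → 3-byte sequence.
Byte 1: 0xE2 = 11100010, payload 0010 (4 bits).
Byte 2: 0x82 = 10000010 (10xxxxxx ✓), payload 000010.
Byte 3: 0xB5 = 10110101 (10xxxxxx ✓), payload 110101.
Concatenate: 0010000010110101 = 0x20B5 (16 bits → U+20B5).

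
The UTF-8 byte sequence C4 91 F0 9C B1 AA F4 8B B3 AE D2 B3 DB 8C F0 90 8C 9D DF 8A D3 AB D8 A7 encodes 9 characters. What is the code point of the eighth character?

U+04EB

Offset 0: leading byte 0xC4 = 11000100 → 2-byte char #1 = C4 91.
Offset 2: leading byte 0xF0 = 11110000 → 4-byte char #2 = F0 9C B1 AA.
Offset 6: leading byte 0xF4 = 11110100 → 4-byte char #3 = F4 8B B3 AE.
Offset 10: leading byte 0xD2 = 11010010 → 2-byte char #4 = D2 B3.
Offset 12: leading byte 0xDB = 11011011 → 2-byte char #5 = DB 8C.
Offset 14: leading byte 0xF0 = 11110000 → 4-byte char #6 = F0 90 8C 9D.
Offset 18: leading byte 0xDF = 11011111 → 2-byte char #7 = DF 8A.
Offset 20: leading byte 0xD3 = 11010011 → 2-byte char #8 = D3 AB.
Leading byte 0xD3 = 11010011 matches 110xxxxx → 2-byte sequence.
Byte 1: 0xD3 = 11010011, payload 10011 (5 bits).
Byte 2: 0xAB = 10101011 (10xxxxxx ✓), payload 101011.
Concatenate: 10011101011 = 0x4EB (11 bits → U+04EB).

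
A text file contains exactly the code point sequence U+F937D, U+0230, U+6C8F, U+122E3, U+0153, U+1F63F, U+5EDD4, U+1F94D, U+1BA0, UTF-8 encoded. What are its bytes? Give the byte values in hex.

F3 B9 8D BD C8 B0 E6 B2 8F F0 92 8B A3 C5 93 F0 9F 98 BF F1 9E B7 94 F0 9F A5 8D E1 AE A0

U+F937D: 4-byte form → F3 B9 8D BD.
U+0230: 2-byte form → C8 B0.
U+6C8F: 3-byte form → E6 B2 8F.
U+122E3: 4-byte form → F0 92 8B A3.
U+0153: 2-byte form → C5 93.
U+1F63F: 4-byte form → F0 9F 98 BF.
U+5EDD4: 4-byte form → F1 9E B7 94.
U+1F94D: 4-byte form → F0 9F A5 8D.
U+1BA0: 3-byte form → E1 AE A0.
Concatenated (30 bytes): F3 B9 8D BD C8 B0 E6 B2 8F F0 92 8B A3 C5 93 F0 9F 98 BF F1 9E B7 94 F0 9F A5 8D E1 AE A0.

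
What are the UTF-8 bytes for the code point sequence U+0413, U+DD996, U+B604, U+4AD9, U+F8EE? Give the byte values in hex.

D0 93 F3 9D A6 96 EB 98 84 E4 AB 99 EF A3 AE

U+0413: 2-byte form → D0 93.
U+DD996: 4-byte form → F3 9D A6 96.
U+B604: 3-byte form → EB 98 84.
U+4AD9: 3-byte form → E4 AB 99.
U+F8EE: 3-byte form → EF A3 AE.
Concatenated (15 bytes): D0 93 F3 9D A6 96 EB 98 84 E4 AB 99 EF A3 AE.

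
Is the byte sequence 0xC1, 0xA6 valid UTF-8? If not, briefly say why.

Leading byte 0xC1 = 11000001 → 2-byte form.
Continuation bytes all match 10xxxxxx. Payload decodes to 0x66.
But 0x66 < 0x80, the minimum for a 2-byte sequence — this is an overlong encoding.

invalid (overlong encoding)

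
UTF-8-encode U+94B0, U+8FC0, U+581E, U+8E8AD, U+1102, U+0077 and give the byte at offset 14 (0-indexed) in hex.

U+94B0 → 3-byte form E9 92 B0 at offsets 0–2.
U+8FC0 → 3-byte form E8 BF 80 at offsets 3–5.
U+581E → 3-byte form E5 A0 9E at offsets 6–8.
U+8E8AD → 4-byte form F2 8E A2 AD at offsets 9–12.
U+1102 → 3-byte form E1 84 82 at offsets 13–15.
Offset 14 falls in char 5's range; it's byte 2 of E1 84 82 = 0x84.

0x84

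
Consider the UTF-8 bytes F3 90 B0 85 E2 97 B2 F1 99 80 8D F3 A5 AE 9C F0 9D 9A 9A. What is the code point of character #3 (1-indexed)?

U+5900D

Offset 0: leading byte 0xF3 = 11110011 → 4-byte char #1 = F3 90 B0 85.
Offset 4: leading byte 0xE2 = 11100010 → 3-byte char #2 = E2 97 B2.
Offset 7: leading byte 0xF1 = 11110001 → 4-byte char #3 = F1 99 80 8D.
Leading byte 0xF1 = 11110001 matches 11110xxx → 4-byte sequence.
Byte 1: 0xF1 = 11110001, payload 001 (3 bits).
Byte 2: 0x99 = 10011001 (10xxxxxx ✓), payload 011001.
Byte 3: 0x80 = 10000000 (10xxxxxx ✓), payload 000000.
Byte 4: 0x8D = 10001101 (10xxxxxx ✓), payload 001101.
Concatenate: 001011001000000001101 = 0x5900D (21 bits → U+5900D).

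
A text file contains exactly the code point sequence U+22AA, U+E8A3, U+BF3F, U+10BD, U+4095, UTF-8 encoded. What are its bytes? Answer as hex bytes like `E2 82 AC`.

E2 8A AA EE A2 A3 EB BC BF E1 82 BD E4 82 95

U+22AA: 3-byte form → E2 8A AA.
U+E8A3: 3-byte form → EE A2 A3.
U+BF3F: 3-byte form → EB BC BF.
U+10BD: 3-byte form → E1 82 BD.
U+4095: 3-byte form → E4 82 95.
Concatenated (15 bytes): E2 8A AA EE A2 A3 EB BC BF E1 82 BD E4 82 95.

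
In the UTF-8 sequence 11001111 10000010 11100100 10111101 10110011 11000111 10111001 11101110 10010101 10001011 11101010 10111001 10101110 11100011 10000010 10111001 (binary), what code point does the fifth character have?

U+AE6E

Offset 0: leading byte 0xCF = 11001111 → 2-byte char #1 = CF 82.
Offset 2: leading byte 0xE4 = 11100100 → 3-byte char #2 = E4 BD B3.
Offset 5: leading byte 0xC7 = 11000111 → 2-byte char #3 = C7 B9.
Offset 7: leading byte 0xEE = 11101110 → 3-byte char #4 = EE 95 8B.
Offset 10: leading byte 0xEA = 11101010 → 3-byte char #5 = EA B9 AE.
Leading byte 0xEA = 11101010 matches 1110xxxx → 3-byte sequence.
Byte 1: 0xEA = 11101010, payload 1010 (4 bits).
Byte 2: 0xB9 = 10111001 (10xxxxxx ✓), payload 111001.
Byte 3: 0xAE = 10101110 (10xxxxxx ✓), payload 101110.
Concatenate: 1010111001101110 = 0xAE6E (16 bits → U+AE6E).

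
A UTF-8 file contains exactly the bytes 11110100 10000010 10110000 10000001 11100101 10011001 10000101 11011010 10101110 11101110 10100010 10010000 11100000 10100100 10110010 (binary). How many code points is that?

5

Byte at offset 0: 0xF4 = 11110100 → 4-byte char (#1). Advance 4.
Byte at offset 4: 0xE5 = 11100101 → 3-byte char (#2). Advance 3.
Byte at offset 7: 0xDA = 11011010 → 2-byte char (#3). Advance 2.
Byte at offset 9: 0xEE = 11101110 → 3-byte char (#4). Advance 3.
Byte at offset 12: 0xE0 = 11100000 → 3-byte char (#5). Advance 3.
Reached end at offset 15 after 5 code points.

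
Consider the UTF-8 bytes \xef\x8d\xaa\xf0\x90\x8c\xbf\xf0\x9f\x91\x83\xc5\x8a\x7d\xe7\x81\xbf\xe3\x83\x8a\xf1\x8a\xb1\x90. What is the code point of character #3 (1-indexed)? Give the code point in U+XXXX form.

U+1F443

Offset 0: leading byte 0xEF = 11101111 → 3-byte char #1 = EF 8D AA.
Offset 3: leading byte 0xF0 = 11110000 → 4-byte char #2 = F0 90 8C BF.
Offset 7: leading byte 0xF0 = 11110000 → 4-byte char #3 = F0 9F 91 83.
Leading byte 0xF0 = 11110000 matches 11110xxx → 4-byte sequence.
Byte 1: 0xF0 = 11110000, payload 000 (3 bits).
Byte 2: 0x9F = 10011111 (10xxxxxx ✓), payload 011111.
Byte 3: 0x91 = 10010001 (10xxxxxx ✓), payload 010001.
Byte 4: 0x83 = 10000011 (10xxxxxx ✓), payload 000011.
Concatenate: 000011111010001000011 = 0x1F443 (21 bits → U+1F443).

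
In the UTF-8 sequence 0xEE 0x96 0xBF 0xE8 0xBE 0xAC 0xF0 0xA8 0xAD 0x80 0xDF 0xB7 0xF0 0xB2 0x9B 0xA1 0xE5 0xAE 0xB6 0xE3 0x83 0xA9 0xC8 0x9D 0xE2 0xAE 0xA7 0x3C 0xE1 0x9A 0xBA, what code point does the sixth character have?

Offset 0: leading byte 0xEE = 11101110 → 3-byte char #1 = EE 96 BF.
Offset 3: leading byte 0xE8 = 11101000 → 3-byte char #2 = E8 BE AC.
Offset 6: leading byte 0xF0 = 11110000 → 4-byte char #3 = F0 A8 AD 80.
Offset 10: leading byte 0xDF = 11011111 → 2-byte char #4 = DF B7.
Offset 12: leading byte 0xF0 = 11110000 → 4-byte char #5 = F0 B2 9B A1.
Offset 16: leading byte 0xE5 = 11100101 → 3-byte char #6 = E5 AE B6.
Leading byte 0xE5 = 11100101 matches 1110xxxx → 3-byte sequence.
Byte 1: 0xE5 = 11100101, payload 0101 (4 bits).
Byte 2: 0xAE = 10101110 (10xxxxxx ✓), payload 101110.
Byte 3: 0xB6 = 10110110 (10xxxxxx ✓), payload 110110.
Concatenate: 0101101110110110 = 0x5BB6 (16 bits → U+5BB6).

U+5BB6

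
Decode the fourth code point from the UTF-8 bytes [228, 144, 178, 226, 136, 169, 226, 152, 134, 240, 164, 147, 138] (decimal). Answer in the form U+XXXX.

U+244CA

Offset 0: leading byte 0xE4 = 11100100 → 3-byte char #1 = E4 90 B2.
Offset 3: leading byte 0xE2 = 11100010 → 3-byte char #2 = E2 88 A9.
Offset 6: leading byte 0xE2 = 11100010 → 3-byte char #3 = E2 98 86.
Offset 9: leading byte 0xF0 = 11110000 → 4-byte char #4 = F0 A4 93 8A.
Leading byte 0xF0 = 11110000 matches 11110xxx → 4-byte sequence.
Byte 1: 0xF0 = 11110000, payload 000 (3 bits).
Byte 2: 0xA4 = 10100100 (10xxxxxx ✓), payload 100100.
Byte 3: 0x93 = 10010011 (10xxxxxx ✓), payload 010011.
Byte 4: 0x8A = 10001010 (10xxxxxx ✓), payload 001010.
Concatenate: 000100100010011001010 = 0x244CA (21 bits → U+244CA).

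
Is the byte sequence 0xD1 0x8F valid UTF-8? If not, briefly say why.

Leading byte 0xD1 = 11010001 → 2-byte form.
Continuation bytes 0x8F=10001111 all match 10xxxxxx.
Decoded value 0x44F is ≥ 0x80 (shortest form) and not a surrogate.

valid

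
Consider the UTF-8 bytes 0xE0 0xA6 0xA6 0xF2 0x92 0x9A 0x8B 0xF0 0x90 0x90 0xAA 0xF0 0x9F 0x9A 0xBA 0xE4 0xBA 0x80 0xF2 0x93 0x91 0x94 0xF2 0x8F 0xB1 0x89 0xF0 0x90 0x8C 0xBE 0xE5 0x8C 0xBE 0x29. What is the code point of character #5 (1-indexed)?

Offset 0: leading byte 0xE0 = 11100000 → 3-byte char #1 = E0 A6 A6.
Offset 3: leading byte 0xF2 = 11110010 → 4-byte char #2 = F2 92 9A 8B.
Offset 7: leading byte 0xF0 = 11110000 → 4-byte char #3 = F0 90 90 AA.
Offset 11: leading byte 0xF0 = 11110000 → 4-byte char #4 = F0 9F 9A BA.
Offset 15: leading byte 0xE4 = 11100100 → 3-byte char #5 = E4 BA 80.
Leading byte 0xE4 = 11100100 matches 1110xxxx → 3-byte sequence.
Byte 1: 0xE4 = 11100100, payload 0100 (4 bits).
Byte 2: 0xBA = 10111010 (10xxxxxx ✓), payload 111010.
Byte 3: 0x80 = 10000000 (10xxxxxx ✓), payload 000000.
Concatenate: 0100111010000000 = 0x4E80 (16 bits → U+4E80).

U+4E80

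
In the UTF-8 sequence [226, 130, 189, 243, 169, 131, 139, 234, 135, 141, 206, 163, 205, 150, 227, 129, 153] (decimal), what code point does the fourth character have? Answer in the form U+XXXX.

Offset 0: leading byte 0xE2 = 11100010 → 3-byte char #1 = E2 82 BD.
Offset 3: leading byte 0xF3 = 11110011 → 4-byte char #2 = F3 A9 83 8B.
Offset 7: leading byte 0xEA = 11101010 → 3-byte char #3 = EA 87 8D.
Offset 10: leading byte 0xCE = 11001110 → 2-byte char #4 = CE A3.
Leading byte 0xCE = 11001110 matches 110xxxxx → 2-byte sequence.
Byte 1: 0xCE = 11001110, payload 01110 (5 bits).
Byte 2: 0xA3 = 10100011 (10xxxxxx ✓), payload 100011.
Concatenate: 01110100011 = 0x3A3 (11 bits → U+03A3).

U+03A3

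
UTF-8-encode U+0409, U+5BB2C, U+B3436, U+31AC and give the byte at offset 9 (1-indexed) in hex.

0x90

1-indexed offset 9 is 0-indexed offset 8.
U+0409 → 2-byte form D0 89 at offsets 0–1.
U+5BB2C → 4-byte form F1 9B AC AC at offsets 2–5.
U+B3436 → 4-byte form F2 B3 90 B6 at offsets 6–9.
Offset 8 falls in char 3's range; it's byte 3 of F2 B3 90 B6 = 0x90.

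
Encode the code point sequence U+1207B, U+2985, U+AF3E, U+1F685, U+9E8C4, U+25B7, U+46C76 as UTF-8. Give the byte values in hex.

U+1207B: 4-byte form → F0 92 81 BB.
U+2985: 3-byte form → E2 A6 85.
U+AF3E: 3-byte form → EA BC BE.
U+1F685: 4-byte form → F0 9F 9A 85.
U+9E8C4: 4-byte form → F2 9E A3 84.
U+25B7: 3-byte form → E2 96 B7.
U+46C76: 4-byte form → F1 86 B1 B6.
Concatenated (25 bytes): F0 92 81 BB E2 A6 85 EA BC BE F0 9F 9A 85 F2 9E A3 84 E2 96 B7 F1 86 B1 B6.

F0 92 81 BB E2 A6 85 EA BC BE F0 9F 9A 85 F2 9E A3 84 E2 96 B7 F1 86 B1 B6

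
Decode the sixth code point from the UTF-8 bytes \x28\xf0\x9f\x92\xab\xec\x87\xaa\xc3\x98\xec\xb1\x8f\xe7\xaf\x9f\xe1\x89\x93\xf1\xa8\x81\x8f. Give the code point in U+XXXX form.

Offset 0: leading byte 0x28 = 00101000 → 1-byte char #1 = 28.
Offset 1: leading byte 0xF0 = 11110000 → 4-byte char #2 = F0 9F 92 AB.
Offset 5: leading byte 0xEC = 11101100 → 3-byte char #3 = EC 87 AA.
Offset 8: leading byte 0xC3 = 11000011 → 2-byte char #4 = C3 98.
Offset 10: leading byte 0xEC = 11101100 → 3-byte char #5 = EC B1 8F.
Offset 13: leading byte 0xE7 = 11100111 → 3-byte char #6 = E7 AF 9F.
Leading byte 0xE7 = 11100111 matches 1110xxxx → 3-byte sequence.
Byte 1: 0xE7 = 11100111, payload 0111 (4 bits).
Byte 2: 0xAF = 10101111 (10xxxxxx ✓), payload 101111.
Byte 3: 0x9F = 10011111 (10xxxxxx ✓), payload 011111.
Concatenate: 0111101111011111 = 0x7BDF (16 bits → U+7BDF).

U+7BDF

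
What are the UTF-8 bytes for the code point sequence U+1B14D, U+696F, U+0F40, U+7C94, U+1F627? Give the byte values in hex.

U+1B14D: 4-byte form → F0 9B 85 8D.
U+696F: 3-byte form → E6 A5 AF.
U+0F40: 3-byte form → E0 BD 80.
U+7C94: 3-byte form → E7 B2 94.
U+1F627: 4-byte form → F0 9F 98 A7.
Concatenated (17 bytes): F0 9B 85 8D E6 A5 AF E0 BD 80 E7 B2 94 F0 9F 98 A7.

F0 9B 85 8D E6 A5 AF E0 BD 80 E7 B2 94 F0 9F 98 A7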